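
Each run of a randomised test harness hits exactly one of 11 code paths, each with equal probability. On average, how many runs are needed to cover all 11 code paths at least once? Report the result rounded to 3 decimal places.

33.219

The wait to go from k to k+1 distinct code paths is geometric with mean 11/(11-k).
E[T] = 11/11 + 11/10 + 11/9 + ... + 11/2 + 11/1 = 11·H_{11}.
H_{11} = 3.0199, so E[T] = 33.2187.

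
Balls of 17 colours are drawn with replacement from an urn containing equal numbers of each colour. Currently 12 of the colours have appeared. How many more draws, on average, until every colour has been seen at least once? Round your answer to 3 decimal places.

38.817

With k distinct colours already seen, the next new one takes an expected 17/(17-k) draws.
Sum over k = 12,...,16: E = 17/5 + 17/4 + 17/3 + 17/2 + 17/1 = 38.8167.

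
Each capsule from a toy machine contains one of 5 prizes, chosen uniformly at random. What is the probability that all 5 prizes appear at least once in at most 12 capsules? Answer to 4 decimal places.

Let A_i be the event that prize i is missing after 12 capsules. By inclusion–exclusion on the A_i,
P(all seen) = Σ_{j=0}^{5} (-1)^j C(5,j)((5-j)/5)^12
= 1.00000 - 0.34360 + 0.02177 - 0.00017 + 0.00000 - 0.00000
= 0.67800.

0.6780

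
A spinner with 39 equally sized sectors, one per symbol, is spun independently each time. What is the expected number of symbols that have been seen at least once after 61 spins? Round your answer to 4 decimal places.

For each symbol, P(seen in 61 spins) = 1 - (38/39)^61 = 0.79495.
By linearity of expectation, E[distinct seen] = 39·(1 - (38/39)^61) = 31.00308.

31.0031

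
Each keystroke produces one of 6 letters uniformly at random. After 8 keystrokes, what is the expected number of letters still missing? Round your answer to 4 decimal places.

For each letter, P(unseen after 8) = (5/6)^8 = 0.23257.
By linearity of expectation, E[unseen] = 6·(5/6)^8 = 1.39541.

1.3954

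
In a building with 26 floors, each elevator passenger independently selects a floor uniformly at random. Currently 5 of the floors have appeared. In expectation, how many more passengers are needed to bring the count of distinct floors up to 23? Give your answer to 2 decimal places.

With k distinct floors already seen, the next new one takes an expected 26/(26-k) passengers.
Sum over k = 5,...,22: E = 26/21 + 26/20 + 26/19 + ... + 26/5 + 26/4 = 47.113.

47.11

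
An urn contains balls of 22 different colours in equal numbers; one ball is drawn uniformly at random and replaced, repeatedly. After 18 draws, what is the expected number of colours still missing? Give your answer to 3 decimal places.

For each colour, P(unseen after 18) = (21/22)^18 = 0.4329.
By linearity of expectation, E[unseen] = 22·(21/22)^18 = 9.5227.

9.523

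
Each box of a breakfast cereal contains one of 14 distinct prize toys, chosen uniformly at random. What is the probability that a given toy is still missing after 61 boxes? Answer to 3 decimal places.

0.011

Each box misses the fixed toy with probability (14-1)/14 = 13/14, independently.
P(still missing after 61) = (13/14)^61 = 0.0109.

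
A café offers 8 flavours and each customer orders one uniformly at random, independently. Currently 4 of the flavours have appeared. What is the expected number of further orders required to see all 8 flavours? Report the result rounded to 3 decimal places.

From k distinct to k+1 distinct takes on average 8/(8-k) orders.
Sum over k = 4,...,7: E = 8/4 + 8/3 + 8/2 + 8/1 = 16.6667.

16.667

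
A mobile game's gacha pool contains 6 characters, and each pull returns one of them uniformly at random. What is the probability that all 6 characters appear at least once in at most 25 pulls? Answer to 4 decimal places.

Let A_i be the event that character i is missing after 25 pulls. By inclusion–exclusion on the A_i,
P(all seen) = Σ_{j=0}^{6} (-1)^j C(6,j)((6-j)/6)^25
= 1.00000 - 0.06290 + 0.00059 - 0.00000 + 0.00000 - 0.00000 + 0.00000
= 0.93770.

0.9377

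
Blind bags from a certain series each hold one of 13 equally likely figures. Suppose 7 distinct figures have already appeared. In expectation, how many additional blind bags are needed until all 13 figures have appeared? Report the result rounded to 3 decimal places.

31.850

The wait to go from k to k+1 distinct figures is geometric with mean 13/(13-k).
Sum over k = 7,...,12: E = 13/6 + 13/5 + 13/4 + 13/3 + 13/2 + 13/1 = 31.8500.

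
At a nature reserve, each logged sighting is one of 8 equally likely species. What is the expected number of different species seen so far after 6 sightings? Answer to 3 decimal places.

4.410

For each species, P(seen in 6 sightings) = 1 - (7/8)^6 = 0.5512.
By linearity of expectation, E[distinct seen] = 8·(1 - (7/8)^6) = 4.4096.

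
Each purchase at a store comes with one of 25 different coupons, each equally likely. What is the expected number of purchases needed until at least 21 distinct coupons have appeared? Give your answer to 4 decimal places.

43.3156

Going from k to k+1 distinct takes a geometric number of purchases with mean 25/(25-k).
Sum over k = 0,...,20: E = 25/25 + 25/24 + 25/23 + ... + 25/6 + 25/5 = 43.31562.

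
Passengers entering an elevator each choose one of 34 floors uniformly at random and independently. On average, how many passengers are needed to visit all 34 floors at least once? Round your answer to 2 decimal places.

140.02

Split into phases: going from k distinct to k+1 distinct takes on average 34/(34-k) passengers.
E[T] = 34/34 + 34/33 + 34/32 + ... + 34/2 + 34/1 = 34·H_{34}.
H_{34} = 4.118, so E[T] = 140.019.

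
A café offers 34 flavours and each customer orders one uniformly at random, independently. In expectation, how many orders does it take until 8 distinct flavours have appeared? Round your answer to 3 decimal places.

With k distinct flavours already seen, the next new one arrives after an expected 34/(34-k) orders.
Sum over k = 0,...,7: E = 34/34 + 34/33 + 34/32 + ... + 34/28 + 34/27 = 8.9689.

8.969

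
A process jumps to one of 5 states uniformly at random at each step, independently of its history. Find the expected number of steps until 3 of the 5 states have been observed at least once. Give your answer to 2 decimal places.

3.92

Going from k to k+1 distinct takes a geometric number of steps with mean 5/(5-k).
Sum over k = 0,...,2: E = 5/5 + 5/4 + 5/3 = 3.917.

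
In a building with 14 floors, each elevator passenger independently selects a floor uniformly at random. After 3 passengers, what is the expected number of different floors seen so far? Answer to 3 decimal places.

2.791

For each floor, P(seen in 3 passengers) = 1 - (13/14)^3 = 0.1993.
By linearity of expectation, E[distinct seen] = 14·(1 - (13/14)^3) = 2.7908.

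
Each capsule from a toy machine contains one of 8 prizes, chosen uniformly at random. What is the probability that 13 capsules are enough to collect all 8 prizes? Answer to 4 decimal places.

0.1393

By inclusion–exclusion over which prizes are missing,
P(all seen) = Σ_{j=0}^{8} (-1)^j C(8,j)((8-j)/8)^13
= 1.00000 - 1.40992 + 0.66520 - 0.12434 + 0.00854 - 0.00016 + 0.00000 - 0.00000 + 0.00000
= 0.13932.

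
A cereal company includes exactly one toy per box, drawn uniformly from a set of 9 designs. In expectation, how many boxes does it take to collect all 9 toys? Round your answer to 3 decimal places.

25.461

The wait to go from k to k+1 distinct toys is geometric with mean 9/(9-k).
E[T] = 9/9 + 9/8 + 9/7 + ... + 9/2 + 9/1 = 9·H_{9}.
H_{9} = 2.8290, so E[T] = 25.4607.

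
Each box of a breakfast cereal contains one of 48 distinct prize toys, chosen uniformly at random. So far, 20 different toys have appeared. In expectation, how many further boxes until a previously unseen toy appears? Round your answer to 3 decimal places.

1.714

The number of boxes until the next new toy is geometric with success probability 28/48, so its mean is 48/28.
E = 48/28 = 1.7143.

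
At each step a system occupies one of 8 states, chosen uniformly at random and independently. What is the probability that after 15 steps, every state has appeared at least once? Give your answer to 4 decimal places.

0.2482

Let A_i be the event that state i is missing after 15 steps. By inclusion–exclusion on the A_i,
P(all seen) = Σ_{j=0}^{8} (-1)^j C(8,j)((8-j)/8)^15
= 1.00000 - 1.07947 + 0.37418 - 0.04857 + 0.00214 - 0.00002 + 0.00000 - 0.00000 + 0.00000
= 0.24825.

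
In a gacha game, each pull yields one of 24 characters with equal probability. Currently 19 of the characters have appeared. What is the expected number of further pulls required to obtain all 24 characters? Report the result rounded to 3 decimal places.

With k distinct characters already seen, the next new one takes an expected 24/(24-k) pulls.
Sum over k = 19,...,23: E = 24/5 + 24/4 + 24/3 + 24/2 + 24/1 = 54.8000.

54.800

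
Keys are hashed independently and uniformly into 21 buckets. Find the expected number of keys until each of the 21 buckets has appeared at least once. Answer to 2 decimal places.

The wait to go from k to k+1 distinct buckets is geometric with mean 21/(21-k).
E[T] = 21/21 + 21/20 + 21/19 + ... + 21/2 + 21/1 = 21·H_{21}.
H_{21} = 3.645, so E[T] = 76.553.

76.55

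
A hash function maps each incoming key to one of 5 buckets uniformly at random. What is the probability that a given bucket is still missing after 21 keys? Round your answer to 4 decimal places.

0.0092

Each key misses the fixed bucket with probability (5-1)/5 = 4/5, independently.
P(still missing after 21) = (4/5)^21 = 0.00922.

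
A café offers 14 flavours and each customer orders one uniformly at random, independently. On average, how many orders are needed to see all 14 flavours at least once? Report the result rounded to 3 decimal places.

Split into phases: going from k distinct to k+1 distinct takes on average 14/(14-k) orders.
E[T] = 14/14 + 14/13 + 14/12 + ... + 14/2 + 14/1 = 14·H_{14}.
H_{14} = 3.2516, so E[T] = 45.5219.

45.522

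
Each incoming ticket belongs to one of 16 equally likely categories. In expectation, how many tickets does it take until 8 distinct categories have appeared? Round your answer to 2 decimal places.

10.61

Going from k to k+1 distinct takes a geometric number of tickets with mean 16/(16-k).
Sum over k = 0,...,7: E = 16/16 + 16/15 + 16/14 + ... + 16/10 + 16/9 = 10.606.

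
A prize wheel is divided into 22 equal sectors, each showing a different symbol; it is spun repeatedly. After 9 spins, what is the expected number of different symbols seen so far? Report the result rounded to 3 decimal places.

For each symbol, P(seen in 9 spins) = 1 - (21/22)^9 = 0.3421.
By linearity of expectation, E[distinct seen] = 22·(1 - (21/22)^9) = 7.5259.

7.526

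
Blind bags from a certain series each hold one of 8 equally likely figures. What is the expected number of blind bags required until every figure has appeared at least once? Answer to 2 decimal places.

21.74

Split into phases: going from k distinct to k+1 distinct takes on average 8/(8-k) blind bags.
E[T] = 8/8 + 8/7 + 8/6 + ... + 8/2 + 8/1 = 8·H_{8}.
H_{8} = 2.718, so E[T] = 21.743.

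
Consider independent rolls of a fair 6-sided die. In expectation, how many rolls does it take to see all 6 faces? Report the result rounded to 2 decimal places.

14.70

The wait to go from k to k+1 distinct faces is geometric with mean 6/(6-k).
E[T] = 6/6 + 6/5 + 6/4 + 6/3 + 6/2 + 6/1 = 6·H_{6}.
H_{6} = 2.450, so E[T] = 14.700.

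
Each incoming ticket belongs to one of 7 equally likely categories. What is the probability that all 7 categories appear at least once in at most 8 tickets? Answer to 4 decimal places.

0.0245

By inclusion–exclusion over which categories are missing,
P(all seen) = Σ_{j=0}^{7} (-1)^j C(7,j)((7-j)/7)^8
= 1.00000 - 2.03950 + 1.42297 - 0.39789 + 0.03983 - 0.00093 + 0.00000 - 0.00000
= 0.02448.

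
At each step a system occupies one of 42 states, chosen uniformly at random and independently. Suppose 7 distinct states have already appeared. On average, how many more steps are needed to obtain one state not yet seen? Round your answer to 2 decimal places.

1.20

The number of steps until the next new state is geometric with success probability 35/42, so its mean is 42/35.
E = 42/35 = 1.200.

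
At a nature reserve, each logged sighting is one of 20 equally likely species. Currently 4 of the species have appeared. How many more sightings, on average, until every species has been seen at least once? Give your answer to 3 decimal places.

With k distinct species already seen, the next new one takes an expected 20/(20-k) sightings.
Sum over k = 4,...,19: E = 20/16 + 20/15 + 20/14 + ... + 20/2 + 20/1 = 67.6146.

67.615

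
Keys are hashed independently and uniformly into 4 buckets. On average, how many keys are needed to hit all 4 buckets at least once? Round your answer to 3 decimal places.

After k distinct buckets have appeared, the next key gives a new one with probability (4-k)/4, so the expected wait for the (k+1)-th is 4/(4-k).
E[T] = 4/4 + 4/3 + 4/2 + 4/1 = 4·H_{4}.
H_{4} = 2.0833, so E[T] = 8.3333.

8.333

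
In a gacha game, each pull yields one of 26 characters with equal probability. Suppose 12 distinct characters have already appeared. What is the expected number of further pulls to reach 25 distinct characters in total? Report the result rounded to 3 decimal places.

58.541

From k distinct to k+1 distinct takes on average 26/(26-k) pulls.
Sum over k = 12,...,24: E = 26/14 + 26/13 + 26/12 + ... + 26/3 + 26/2 = 58.5406.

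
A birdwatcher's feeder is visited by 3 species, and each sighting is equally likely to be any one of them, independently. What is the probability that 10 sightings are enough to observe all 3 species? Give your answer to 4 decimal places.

0.9480

By inclusion–exclusion over which species are missing,
P(all seen) = Σ_{j=0}^{3} (-1)^j C(3,j)((3-j)/3)^10
= 1.00000 - 0.05202 + 0.00005 - 0.00000
= 0.94803.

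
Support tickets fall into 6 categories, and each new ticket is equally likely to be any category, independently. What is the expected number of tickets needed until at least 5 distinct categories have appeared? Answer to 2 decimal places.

8.70

Going from k to k+1 distinct takes a geometric number of tickets with mean 6/(6-k).
Sum over k = 0,...,4: E = 6/6 + 6/5 + 6/4 + 6/3 + 6/2 = 8.700.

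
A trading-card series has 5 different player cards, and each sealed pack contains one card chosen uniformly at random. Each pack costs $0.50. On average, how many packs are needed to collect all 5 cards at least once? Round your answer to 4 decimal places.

Split into phases: going from k distinct to k+1 distinct takes on average 5/(5-k) packs.
E[T] = 5/5 + 5/4 + 5/3 + 5/2 + 5/1 = 5·H_{5}.
H_{5} = 2.28333, so E[T] = 11.41667.

11.4167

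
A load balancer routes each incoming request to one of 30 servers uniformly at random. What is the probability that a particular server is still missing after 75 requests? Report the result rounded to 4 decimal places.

0.0787

Each request misses the fixed server with probability (30-1)/30 = 29/30, independently.
P(still missing after 75) = (29/30)^75 = 0.07866.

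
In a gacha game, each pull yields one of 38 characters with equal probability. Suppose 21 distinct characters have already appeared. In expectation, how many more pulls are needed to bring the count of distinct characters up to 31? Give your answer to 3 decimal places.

From k distinct to k+1 distinct takes on average 38/(38-k) pulls.
Sum over k = 21,...,30: E = 38/17 + 38/16 + 38/15 + ... + 38/9 + 38/8 = 32.1744.

32.174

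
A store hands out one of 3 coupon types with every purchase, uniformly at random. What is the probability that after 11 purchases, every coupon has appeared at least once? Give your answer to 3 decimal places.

Let A_i be the event that coupon i is missing after 11 purchases. By inclusion–exclusion on the A_i,
P(all seen) = Σ_{j=0}^{3} (-1)^j C(3,j)((3-j)/3)^11
= 1.0000 - 0.0347 + 0.0000 - 0.0000
= 0.9653.

0.965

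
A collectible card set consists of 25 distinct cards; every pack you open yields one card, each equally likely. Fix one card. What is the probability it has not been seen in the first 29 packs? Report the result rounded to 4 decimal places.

On each pack the fixed card fails to appear with probability 24/25.
P(still missing after 29) = (24/25)^29 = 0.30610.

0.3061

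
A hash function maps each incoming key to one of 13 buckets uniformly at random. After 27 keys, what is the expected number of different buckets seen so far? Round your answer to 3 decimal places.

11.503

For each bucket, P(seen in 27 keys) = 1 - (12/13)^27 = 0.8848.
By linearity of expectation, E[distinct seen] = 13·(1 - (12/13)^27) = 11.5025.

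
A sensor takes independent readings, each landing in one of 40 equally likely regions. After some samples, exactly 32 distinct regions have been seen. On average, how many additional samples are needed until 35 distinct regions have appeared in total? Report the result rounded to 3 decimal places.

17.381

The wait to go from k to k+1 distinct regions is geometric with mean 40/(40-k).
Sum over k = 32,...,34: E = 40/8 + 40/7 + 40/6 = 17.3810.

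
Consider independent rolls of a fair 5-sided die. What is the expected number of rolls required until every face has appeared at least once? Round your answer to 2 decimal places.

After k distinct faces have appeared, the next roll gives a new one with probability (5-k)/5, so the expected wait for the (k+1)-th is 5/(5-k).
E[T] = 5/5 + 5/4 + 5/3 + 5/2 + 5/1 = 5·H_{5}.
H_{5} = 2.283, so E[T] = 11.417.

11.42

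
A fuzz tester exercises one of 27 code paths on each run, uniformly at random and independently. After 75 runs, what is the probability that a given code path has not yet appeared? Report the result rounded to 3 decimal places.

0.059

Each run misses the fixed code path with probability (27-1)/27 = 26/27, independently.
P(still missing after 75) = (26/27)^75 = 0.0590.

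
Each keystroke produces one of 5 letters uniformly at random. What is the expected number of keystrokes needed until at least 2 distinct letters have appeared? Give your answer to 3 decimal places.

2.250

With k distinct letters already seen, the next new one arrives after an expected 5/(5-k) keystrokes.
Sum over k = 0,...,1: E = 5/5 + 5/4 = 2.2500.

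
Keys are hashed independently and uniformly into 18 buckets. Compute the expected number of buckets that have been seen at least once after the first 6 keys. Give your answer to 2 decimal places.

For each bucket, P(seen in 6 keys) = 1 - (17/18)^6 = 0.290.
By linearity of expectation, E[distinct seen] = 18·(1 - (17/18)^6) = 5.226.

5.23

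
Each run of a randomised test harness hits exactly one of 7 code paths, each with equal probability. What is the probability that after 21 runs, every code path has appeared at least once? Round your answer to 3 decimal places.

0.743

Let A_i be the event that code path i is missing after 21 runs. By inclusion–exclusion on the A_i,
P(all seen) = Σ_{j=0}^{7} (-1)^j C(7,j)((7-j)/7)^21
= 1.0000 - 0.2749 + 0.0179 - 0.0003 + 0.0000 - 0.0000 + 0.0000 - 0.0000
= 0.7427.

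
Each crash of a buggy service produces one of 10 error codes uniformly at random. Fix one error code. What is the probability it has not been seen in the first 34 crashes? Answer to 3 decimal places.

0.028

Each crash misses the fixed error code with probability (10-1)/10 = 9/10, independently.
P(still missing after 34) = (9/10)^34 = 0.0278.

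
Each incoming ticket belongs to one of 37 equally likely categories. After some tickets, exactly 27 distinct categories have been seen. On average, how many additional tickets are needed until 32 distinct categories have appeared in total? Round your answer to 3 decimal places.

23.888

The wait to go from k to k+1 distinct categories is geometric with mean 37/(37-k).
Sum over k = 27,...,31: E = 37/10 + 37/9 + 37/8 + 37/7 + 37/6 = 23.8885.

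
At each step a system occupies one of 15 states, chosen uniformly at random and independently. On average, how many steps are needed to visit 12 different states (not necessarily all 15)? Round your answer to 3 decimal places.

With k distinct states already seen, the next new one arrives after an expected 15/(15-k) steps.
Sum over k = 0,...,11: E = 15/15 + 15/14 + 15/13 + ... + 15/5 + 15/4 = 22.2734.

22.273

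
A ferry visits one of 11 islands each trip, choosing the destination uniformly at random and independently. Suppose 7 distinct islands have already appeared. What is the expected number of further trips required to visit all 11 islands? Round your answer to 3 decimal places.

With k distinct islands already seen, the next new one takes an expected 11/(11-k) trips.
Sum over k = 7,...,10: E = 11/4 + 11/3 + 11/2 + 11/1 = 22.9167.

22.917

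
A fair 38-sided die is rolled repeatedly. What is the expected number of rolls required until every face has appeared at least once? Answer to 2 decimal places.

Split into phases: going from k distinct to k+1 distinct takes on average 38/(38-k) rolls.
E[T] = 38/38 + 38/37 + 38/36 + ... + 38/2 + 38/1 = 38·H_{38}.
H_{38} = 4.228, so E[T] = 160.660.

160.66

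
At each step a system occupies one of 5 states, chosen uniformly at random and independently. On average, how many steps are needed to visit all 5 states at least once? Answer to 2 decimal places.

Split into phases: going from k distinct to k+1 distinct takes on average 5/(5-k) steps.
E[T] = 5/5 + 5/4 + 5/3 + 5/2 + 5/1 = 5·H_{5}.
H_{5} = 2.283, so E[T] = 11.417.

11.42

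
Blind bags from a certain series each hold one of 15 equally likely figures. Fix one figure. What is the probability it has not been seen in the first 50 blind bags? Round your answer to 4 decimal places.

On each blind bag the fixed figure fails to appear with probability 14/15.
P(still missing after 50) = (14/15)^50 = 0.03176.

0.0318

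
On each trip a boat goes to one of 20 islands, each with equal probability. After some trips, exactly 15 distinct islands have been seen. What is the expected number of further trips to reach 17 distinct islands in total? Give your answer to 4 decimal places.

From k distinct to k+1 distinct takes on average 20/(20-k) trips.
Sum over k = 15,...,16: E = 20/5 + 20/4 = 9.00000.

9.0000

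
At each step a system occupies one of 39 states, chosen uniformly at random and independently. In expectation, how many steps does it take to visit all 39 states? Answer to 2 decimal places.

165.89

The wait to go from k to k+1 distinct states is geometric with mean 39/(39-k).
E[T] = 39/39 + 39/38 + 39/37 + ... + 39/2 + 39/1 = 39·H_{39}.
H_{39} = 4.254, so E[T] = 165.888.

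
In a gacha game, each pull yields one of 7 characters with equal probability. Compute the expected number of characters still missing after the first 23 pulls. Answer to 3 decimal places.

For each character, P(unseen after 23) = (6/7)^23 = 0.0289.
By linearity of expectation, E[unseen] = 7·(6/7)^23 = 0.2020.

0.202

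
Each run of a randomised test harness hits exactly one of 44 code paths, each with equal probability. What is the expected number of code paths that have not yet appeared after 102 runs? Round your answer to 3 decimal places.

For each code path, P(unseen after 102) = (43/44)^102 = 0.0959.
By linearity of expectation, E[unseen] = 44·(43/44)^102 = 4.2176.

4.218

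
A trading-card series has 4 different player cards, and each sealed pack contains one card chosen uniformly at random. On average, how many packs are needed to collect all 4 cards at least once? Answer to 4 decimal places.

8.3333

Split into phases: going from k distinct to k+1 distinct takes on average 4/(4-k) packs.
E[T] = 4/4 + 4/3 + 4/2 + 4/1 = 4·H_{4}.
H_{4} = 2.08333, so E[T] = 8.33333.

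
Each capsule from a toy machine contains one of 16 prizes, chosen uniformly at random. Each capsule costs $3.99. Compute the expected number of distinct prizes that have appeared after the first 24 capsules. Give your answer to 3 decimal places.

For each prize, P(seen in 24 capsules) = 1 - (15/16)^24 = 0.7875.
By linearity of expectation, E[distinct seen] = 16·(1 - (15/16)^24) = 12.6004.

12.600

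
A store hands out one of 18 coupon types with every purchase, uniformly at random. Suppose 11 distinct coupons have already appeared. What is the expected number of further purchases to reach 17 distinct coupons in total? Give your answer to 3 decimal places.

From k distinct to k+1 distinct takes on average 18/(18-k) purchases.
Sum over k = 11,...,16: E = 18/7 + 18/6 + 18/5 + 18/4 + 18/3 + 18/2 = 28.6714.

28.671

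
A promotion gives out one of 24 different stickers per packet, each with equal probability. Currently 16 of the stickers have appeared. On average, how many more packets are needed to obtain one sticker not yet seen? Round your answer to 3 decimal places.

Each packet yields a new sticker with probability (24-16)/24 = 8/24, so the wait is geometric with mean 24/8.
E = 24/8 = 3.0000.

3.000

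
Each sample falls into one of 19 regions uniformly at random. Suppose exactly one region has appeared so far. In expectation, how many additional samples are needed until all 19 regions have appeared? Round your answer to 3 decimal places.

With k distinct regions already seen, the next new one takes an expected 19/(19-k) samples.
Sum over k = 1,...,18: E = 19/18 + 19/17 + 19/16 + ... + 19/2 + 19/1 = 66.4071.

66.407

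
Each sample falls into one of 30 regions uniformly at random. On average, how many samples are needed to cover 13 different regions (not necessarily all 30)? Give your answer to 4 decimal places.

16.6630

With k distinct regions already seen, the next new one arrives after an expected 30/(30-k) samples.
Sum over k = 0,...,12: E = 30/30 + 30/29 + 30/28 + ... + 30/19 + 30/18 = 16.66304.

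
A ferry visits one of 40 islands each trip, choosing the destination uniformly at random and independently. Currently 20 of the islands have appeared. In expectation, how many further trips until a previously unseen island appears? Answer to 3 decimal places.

The number of trips until the next new island is geometric with success probability 20/40, so its mean is 40/20.
E = 40/20 = 2.0000.

2.000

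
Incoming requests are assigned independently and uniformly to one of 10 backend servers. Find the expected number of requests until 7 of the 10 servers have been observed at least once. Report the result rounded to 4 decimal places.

10.9563

Going from k to k+1 distinct takes a geometric number of requests with mean 10/(10-k).
Sum over k = 0,...,6: E = 10/10 + 10/9 + 10/8 + ... + 10/5 + 10/4 = 10.95635.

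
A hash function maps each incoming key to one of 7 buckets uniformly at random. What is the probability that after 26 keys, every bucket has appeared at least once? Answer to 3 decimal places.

0.876

By inclusion–exclusion over which buckets are missing,
P(all seen) = Σ_{j=0}^{7} (-1)^j C(7,j)((7-j)/7)^26
= 1.0000 - 0.1272 + 0.0033 - 0.0000 + 0.0000 - 0.0000 + 0.0000 - 0.0000
= 0.8761.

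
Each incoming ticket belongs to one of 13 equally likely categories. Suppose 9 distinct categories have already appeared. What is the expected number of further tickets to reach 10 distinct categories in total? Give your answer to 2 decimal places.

3.25

From k distinct to k+1 distinct takes on average 13/(13-k) tickets.
Only the k = 9 term is needed: E = 13/4 = 3.250.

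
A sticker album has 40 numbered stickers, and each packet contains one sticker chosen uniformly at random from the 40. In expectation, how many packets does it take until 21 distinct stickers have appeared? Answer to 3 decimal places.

Going from k to k+1 distinct takes a geometric number of packets with mean 40/(40-k).
Sum over k = 0,...,20: E = 40/40 + 40/39 + 40/38 + ... + 40/21 + 40/20 = 29.2321.

29.232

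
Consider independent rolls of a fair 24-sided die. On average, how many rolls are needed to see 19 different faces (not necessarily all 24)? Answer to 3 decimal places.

35.823

Going from k to k+1 distinct takes a geometric number of rolls with mean 24/(24-k).
Sum over k = 0,...,18: E = 24/24 + 24/23 + 24/22 + ... + 24/7 + 24/6 = 35.8230.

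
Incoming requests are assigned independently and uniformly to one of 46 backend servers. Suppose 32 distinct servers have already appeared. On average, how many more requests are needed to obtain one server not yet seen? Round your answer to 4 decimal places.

3.2857

Each request yields a new server with probability (46-32)/46 = 14/46, so the wait is geometric with mean 46/14.
E = 46/14 = 3.28571.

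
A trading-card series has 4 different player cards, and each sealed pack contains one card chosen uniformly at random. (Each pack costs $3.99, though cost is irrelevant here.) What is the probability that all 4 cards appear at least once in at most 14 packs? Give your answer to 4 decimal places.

0.9291

Let A_i be the event that card i is missing after 14 packs. By inclusion–exclusion on the A_i,
P(all seen) = Σ_{j=0}^{4} (-1)^j C(4,j)((4-j)/4)^14
= 1.00000 - 0.07127 + 0.00037 - 0.00000 + 0.00000
= 0.92909.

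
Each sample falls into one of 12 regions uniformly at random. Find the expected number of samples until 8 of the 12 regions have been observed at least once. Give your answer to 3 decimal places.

With k distinct regions already seen, the next new one arrives after an expected 12/(12-k) samples.
Sum over k = 0,...,7: E = 12/12 + 12/11 + 12/10 + ... + 12/6 + 12/5 = 12.2385.

12.239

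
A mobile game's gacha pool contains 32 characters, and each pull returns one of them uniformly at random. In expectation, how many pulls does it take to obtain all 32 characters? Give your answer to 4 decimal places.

129.8718

Split into phases: going from k distinct to k+1 distinct takes on average 32/(32-k) pulls.
E[T] = 32/32 + 32/31 + 32/30 + ... + 32/2 + 32/1 = 32·H_{32}.
H_{32} = 4.05850, so E[T] = 129.87185.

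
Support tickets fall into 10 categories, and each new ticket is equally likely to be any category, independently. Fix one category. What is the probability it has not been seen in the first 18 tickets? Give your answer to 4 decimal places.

On each ticket the fixed category fails to appear with probability 9/10.
P(still missing after 18) = (9/10)^18 = 0.15009.

0.1501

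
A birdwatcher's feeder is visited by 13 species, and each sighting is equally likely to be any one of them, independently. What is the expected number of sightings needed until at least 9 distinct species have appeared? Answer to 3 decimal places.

14.258

With k distinct species already seen, the next new one arrives after an expected 13/(13-k) sightings.
Sum over k = 0,...,8: E = 13/13 + 13/12 + 13/11 + ... + 13/6 + 13/5 = 14.2584.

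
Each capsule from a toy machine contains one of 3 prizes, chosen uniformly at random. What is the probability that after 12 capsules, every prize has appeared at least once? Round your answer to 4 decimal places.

Let A_i be the event that prize i is missing after 12 capsules. By inclusion–exclusion on the A_i,
P(all seen) = Σ_{j=0}^{3} (-1)^j C(3,j)((3-j)/3)^12
= 1.00000 - 0.02312 + 0.00001 - 0.00000
= 0.97688.

0.9769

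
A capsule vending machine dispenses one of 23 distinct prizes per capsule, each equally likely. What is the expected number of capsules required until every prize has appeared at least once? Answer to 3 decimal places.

85.889

Split into phases: going from k distinct to k+1 distinct takes on average 23/(23-k) capsules.
E[T] = 23/23 + 23/22 + 23/21 + ... + 23/2 + 23/1 = 23·H_{23}.
H_{23} = 3.7343, so E[T] = 85.8887.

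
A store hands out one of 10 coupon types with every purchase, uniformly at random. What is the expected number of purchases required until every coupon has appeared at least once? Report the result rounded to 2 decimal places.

29.29

After k distinct coupons have appeared, the next purchase gives a new one with probability (10-k)/10, so the expected wait for the (k+1)-th is 10/(10-k).
E[T] = 10/10 + 10/9 + 10/8 + ... + 10/2 + 10/1 = 10·H_{10}.
H_{10} = 2.929, so E[T] = 29.290.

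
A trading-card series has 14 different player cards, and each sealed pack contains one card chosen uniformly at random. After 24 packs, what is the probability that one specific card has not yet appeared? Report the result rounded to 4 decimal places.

0.1689

Each pack misses the fixed card with probability (14-1)/14 = 13/14, independently.
P(still missing after 24) = (13/14)^24 = 0.16888.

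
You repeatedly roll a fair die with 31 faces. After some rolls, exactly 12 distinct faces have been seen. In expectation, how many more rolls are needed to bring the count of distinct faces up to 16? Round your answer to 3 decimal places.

7.115

The wait to go from k to k+1 distinct faces is geometric with mean 31/(31-k).
Sum over k = 12,...,15: E = 31/19 + 31/18 + 31/17 + 31/16 = 7.1148.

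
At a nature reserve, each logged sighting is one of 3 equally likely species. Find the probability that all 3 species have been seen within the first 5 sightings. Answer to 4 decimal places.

Let A_i be the event that species i is missing after 5 sightings. By inclusion–exclusion on the A_i,
P(all seen) = Σ_{j=0}^{3} (-1)^j C(3,j)((3-j)/3)^5
= 1.00000 - 0.39506 + 0.01235 - 0.00000
= 0.61728.

0.6173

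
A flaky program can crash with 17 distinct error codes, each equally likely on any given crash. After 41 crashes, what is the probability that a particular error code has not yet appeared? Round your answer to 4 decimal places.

0.0833

Each crash misses the fixed error code with probability (17-1)/17 = 16/17, independently.
P(still missing after 41) = (16/17)^41 = 0.08327.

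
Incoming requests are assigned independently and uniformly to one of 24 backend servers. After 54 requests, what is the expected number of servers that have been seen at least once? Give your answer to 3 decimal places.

21.589

For each server, P(seen in 54 requests) = 1 - (23/24)^54 = 0.8996.
By linearity of expectation, E[distinct seen] = 24·(1 - (23/24)^54) = 21.5895.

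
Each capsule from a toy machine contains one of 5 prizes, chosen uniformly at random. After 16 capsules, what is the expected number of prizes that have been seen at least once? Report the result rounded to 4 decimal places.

4.8593

For each prize, P(seen in 16 capsules) = 1 - (4/5)^16 = 0.97185.
By linearity of expectation, E[distinct seen] = 5·(1 - (4/5)^16) = 4.85926.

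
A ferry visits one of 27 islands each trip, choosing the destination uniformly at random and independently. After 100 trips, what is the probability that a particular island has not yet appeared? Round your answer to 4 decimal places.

Each trip misses the fixed island with probability (27-1)/27 = 26/27, independently.
P(still missing after 100) = (26/27)^100 = 0.02296.

0.0230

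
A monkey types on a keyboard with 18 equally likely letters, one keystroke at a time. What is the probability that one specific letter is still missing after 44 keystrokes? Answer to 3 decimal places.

0.081

Each keystroke misses the fixed letter with probability (18-1)/18 = 17/18, independently.
P(still missing after 44) = (17/18)^44 = 0.0809.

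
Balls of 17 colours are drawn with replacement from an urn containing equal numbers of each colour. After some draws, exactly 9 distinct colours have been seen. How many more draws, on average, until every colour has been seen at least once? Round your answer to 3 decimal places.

From k distinct to k+1 distinct takes on average 17/(17-k) draws.
Sum over k = 9,...,16: E = 17/8 + 17/7 + 17/6 + ... + 17/2 + 17/1 = 46.2036.

46.204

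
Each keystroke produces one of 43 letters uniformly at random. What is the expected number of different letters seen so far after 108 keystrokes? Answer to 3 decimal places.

39.613

For each letter, P(seen in 108 keystrokes) = 1 - (42/43)^108 = 0.9212.
By linearity of expectation, E[distinct seen] = 43·(1 - (42/43)^108) = 39.6131.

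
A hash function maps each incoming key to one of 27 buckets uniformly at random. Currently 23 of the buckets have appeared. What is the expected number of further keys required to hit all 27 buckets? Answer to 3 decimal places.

56.250

The wait to go from k to k+1 distinct buckets is geometric with mean 27/(27-k).
Sum over k = 23,...,26: E = 27/4 + 27/3 + 27/2 + 27/1 = 56.2500.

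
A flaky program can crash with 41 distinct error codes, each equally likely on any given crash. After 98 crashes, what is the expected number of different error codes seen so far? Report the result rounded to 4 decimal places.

For each error code, P(seen in 98 crashes) = 1 - (40/41)^98 = 0.91107.
By linearity of expectation, E[distinct seen] = 41·(1 - (40/41)^98) = 37.35376.

37.3538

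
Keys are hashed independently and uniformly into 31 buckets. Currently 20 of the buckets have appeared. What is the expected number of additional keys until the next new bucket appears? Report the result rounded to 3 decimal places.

Each key yields a new bucket with probability (31-20)/31 = 11/31, so the wait is geometric with mean 31/11.
E = 31/11 = 2.8182.

2.818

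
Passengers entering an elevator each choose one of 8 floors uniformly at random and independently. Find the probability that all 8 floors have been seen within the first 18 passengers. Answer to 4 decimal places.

Let A_i be the event that floor i is missing after 18 passengers. By inclusion–exclusion on the A_i,
P(all seen) = Σ_{j=0}^{8} (-1)^j C(8,j)((8-j)/8)^18
= 1.00000 - 0.72316 + 0.15786 - 0.01186 + 0.00027 - 0.00000 + 0.00000 - 0.00000 + 0.00000
= 0.42310.

0.4231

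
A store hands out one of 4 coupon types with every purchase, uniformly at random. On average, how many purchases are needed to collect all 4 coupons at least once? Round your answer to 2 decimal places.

Split into phases: going from k distinct to k+1 distinct takes on average 4/(4-k) purchases.
E[T] = 4/4 + 4/3 + 4/2 + 4/1 = 4·H_{4}.
H_{4} = 2.083, so E[T] = 8.333.

8.33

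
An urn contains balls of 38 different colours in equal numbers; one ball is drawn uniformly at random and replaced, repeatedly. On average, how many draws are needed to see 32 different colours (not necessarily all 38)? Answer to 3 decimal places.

Going from k to k+1 distinct takes a geometric number of draws with mean 38/(38-k).
Sum over k = 0,...,31: E = 38/38 + 38/37 + 38/36 + ... + 38/8 + 38/7 = 67.5603.

67.560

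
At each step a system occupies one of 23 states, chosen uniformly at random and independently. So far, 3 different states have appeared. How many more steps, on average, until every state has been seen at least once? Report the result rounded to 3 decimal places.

82.748

With k distinct states already seen, the next new one takes an expected 23/(23-k) steps.
Sum over k = 3,...,22: E = 23/20 + 23/19 + 23/18 + ... + 23/2 + 23/1 = 82.7480.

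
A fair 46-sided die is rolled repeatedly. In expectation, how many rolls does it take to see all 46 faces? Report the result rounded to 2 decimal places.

Split into phases: going from k distinct to k+1 distinct takes on average 46/(46-k) rolls.
E[T] = 46/46 + 46/45 + 46/44 + ... + 46/2 + 46/1 = 46·H_{46}.
H_{46} = 4.417, so E[T] = 203.168.

203.17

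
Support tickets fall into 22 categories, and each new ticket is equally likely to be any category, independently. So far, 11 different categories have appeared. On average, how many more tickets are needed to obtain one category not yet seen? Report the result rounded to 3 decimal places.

2.000

Each ticket yields a new category with probability (22-11)/22 = 11/22, so the wait is geometric with mean 22/11.
E = 22/11 = 2.0000.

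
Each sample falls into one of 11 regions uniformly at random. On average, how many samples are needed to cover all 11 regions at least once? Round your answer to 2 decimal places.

Split into phases: going from k distinct to k+1 distinct takes on average 11/(11-k) samples.
E[T] = 11/11 + 11/10 + 11/9 + ... + 11/2 + 11/1 = 11·H_{11}.
H_{11} = 3.020, so E[T] = 33.219.

33.22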